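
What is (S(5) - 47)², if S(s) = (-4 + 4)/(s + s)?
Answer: 2209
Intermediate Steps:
S(s) = 0 (S(s) = 0/((2*s)) = 0*(1/(2*s)) = 0)
(S(5) - 47)² = (0 - 47)² = (-47)² = 2209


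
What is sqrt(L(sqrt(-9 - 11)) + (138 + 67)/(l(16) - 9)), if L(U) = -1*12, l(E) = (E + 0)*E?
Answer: I*sqrt(681473)/247 ≈ 3.3422*I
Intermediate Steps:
l(E) = E**2 (l(E) = E*E = E**2)
L(U) = -12
sqrt(L(sqrt(-9 - 11)) + (138 + 67)/(l(16) - 9)) = sqrt(-12 + (138 + 67)/(16**2 - 9)) = sqrt(-12 + 205/(256 - 9)) = sqrt(-12 + 205/247) = sqrt(-2759/247) = I*sqrt(681473)/247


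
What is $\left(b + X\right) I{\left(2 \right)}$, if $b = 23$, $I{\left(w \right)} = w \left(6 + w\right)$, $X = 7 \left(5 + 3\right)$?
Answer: $1264$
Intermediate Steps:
$X = 56$ ($X = 7 \cdot 8 = 56$)
$\left(b + X\right) I{\left(2 \right)} = \left(23 + 56\right) 2 \left(6 + 2\right) = 79 \cdot 2 \cdot 8 = 79 \cdot 16 = 1264$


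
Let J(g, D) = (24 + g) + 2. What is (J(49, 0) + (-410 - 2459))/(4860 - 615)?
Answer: -2794/4245 ≈ -0.65819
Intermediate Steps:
J(g, D) = 26 + g
(J(49, 0) + (-410 - 2459))/(4860 - 615) = ((26 + 49) + (-410 - 2459))/(4860 - 615) = (75 - 2869)/4245 = -2794*1/4245 = -2794/4245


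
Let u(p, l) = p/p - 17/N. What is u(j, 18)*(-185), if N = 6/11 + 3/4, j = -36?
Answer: 127835/57 ≈ 2242.7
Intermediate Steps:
N = 57/44 (N = 6*(1/11) + 3*(¼) = 6/11 + ¾ = 57/44 ≈ 1.2955)
u(p, l) = -691/57 (u(p, l) = p/p - 17/57/44 = 1 - 17*44/57 = 1 - 748/57 = -691/57)
u(j, 18)*(-185) = -691/57*(-185) = 127835/57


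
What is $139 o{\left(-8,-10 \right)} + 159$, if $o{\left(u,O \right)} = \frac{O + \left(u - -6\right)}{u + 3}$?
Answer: $\frac{2463}{5} \approx 492.6$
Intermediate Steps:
$o{\left(u,O \right)} = \frac{6 + O + u}{3 + u}$ ($o{\left(u,O \right)} = \frac{O + \left(u + 6\right)}{3 + u} = \frac{O + \left(6 + u\right)}{3 + u} = \frac{6 + O + u}{3 + u}$)
$139 o{\left(-8,-10 \right)} + 159 = 139 \frac{6 - 10 - 8}{3 - 8} + 159 = 139 \frac{1}{-5} \left(-12\right) + 159 = 139 \left(\left(- \frac{1}{5}\right) \left(-12\right)\right) + 159 = 139 \cdot \frac{12}{5} + 159 = \frac{1668}{5} + 159 = \frac{2463}{5}$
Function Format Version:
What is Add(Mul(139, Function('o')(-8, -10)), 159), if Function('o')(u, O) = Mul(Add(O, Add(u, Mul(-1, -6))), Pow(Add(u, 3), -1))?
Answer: Rational(2463, 5) ≈ 492.60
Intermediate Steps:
Function('o')(u, O) = Mul(Pow(Add(3, u), -1), Add(6, O, u)) (Function('o')(u, O) = Mul(Add(O, Add(u, 6)), Pow(Add(3, u), -1)) = Mul(Add(O, Add(6, u)), Pow(Add(3, u), -1)) = Mul(Add(6, O, u), Pow(Add(3, u), -1)) = Mul(Pow(Add(3, u), -1), Add(6, O, u)))
Add(Mul(139, Function('o')(-8, -10)), 159) = Add(Mul(139, Mul(Pow(Add(3, -8), -1), Add(6, -10, -8))), 159) = Add(Mul(139, Mul(Pow(-5, -1), -12)), 159) = Add(Mul(139, Mul(Rational(-1, 5), -12)), 159) = Add(Mul(139, Rational(12, 5)), 159) = Add(Rational(1668, 5), 159) = Rational(2463, 5)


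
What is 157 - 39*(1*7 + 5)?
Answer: -311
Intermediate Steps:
157 - 39*(1*7 + 5) = 157 - 39*(7 + 5) = 157 - 39*12 = 157 - 468 = -311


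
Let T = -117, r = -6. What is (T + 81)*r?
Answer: 216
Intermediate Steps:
(T + 81)*r = (-117 + 81)*(-6) = -36*(-6) = 216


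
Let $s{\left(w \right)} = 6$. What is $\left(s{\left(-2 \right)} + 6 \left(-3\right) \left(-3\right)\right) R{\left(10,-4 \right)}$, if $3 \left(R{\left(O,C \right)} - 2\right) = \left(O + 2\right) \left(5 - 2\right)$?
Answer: $840$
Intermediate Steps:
$R{\left(O,C \right)} = 4 + O$ ($R{\left(O,C \right)} = 2 + \frac{\left(O + 2\right) \left(5 - 2\right)}{3} = 2 + \frac{\left(2 + O\right) 3}{3} = 2 + \frac{6 + 3 O}{3} = 2 + \left(2 + O\right) = 4 + O$)
$\left(s{\left(-2 \right)} + 6 \left(-3\right) \left(-3\right)\right) R{\left(10,-4 \right)} = \left(6 + 6 \left(-3\right) \left(-3\right)\right) \left(4 + 10\right) = \left(6 - -54\right) 14 = \left(6 + 54\right) 14 = 60 \cdot 14 = 840$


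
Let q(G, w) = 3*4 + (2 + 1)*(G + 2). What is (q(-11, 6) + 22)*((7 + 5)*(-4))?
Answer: -336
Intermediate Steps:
q(G, w) = 18 + 3*G (q(G, w) = 12 + 3*(2 + G) = 12 + (6 + 3*G) = 18 + 3*G)
(q(-11, 6) + 22)*((7 + 5)*(-4)) = ((18 + 3*(-11)) + 22)*((7 + 5)*(-4)) = ((18 - 33) + 22)*(12*(-4)) = (-15 + 22)*(-48) = 7*(-48) = -336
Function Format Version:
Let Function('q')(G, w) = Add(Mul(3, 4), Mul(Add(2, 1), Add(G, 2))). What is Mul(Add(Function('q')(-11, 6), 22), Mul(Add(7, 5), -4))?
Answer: -336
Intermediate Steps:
Function('q')(G, w) = Add(18, Mul(3, G)) (Function('q')(G, w) = Add(12, Mul(3, Add(2, G))) = Add(12, Add(6, Mul(3, G))) = Add(18, Mul(3, G)))
Mul(Add(Function('q')(-11, 6), 22), Mul(Add(7, 5), -4)) = Mul(Add(Add(18, Mul(3, -11)), 22), Mul(Add(7, 5), -4)) = Mul(Add(Add(18, -33), 22), Mul(12, -4)) = Mul(Add(-15, 22), -48) = Mul(7, -48) = -336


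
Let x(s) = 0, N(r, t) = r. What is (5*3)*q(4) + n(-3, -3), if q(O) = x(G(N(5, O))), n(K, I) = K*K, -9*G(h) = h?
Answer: 9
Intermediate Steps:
G(h) = -h/9
n(K, I) = K²
q(O) = 0
(5*3)*q(4) + n(-3, -3) = (5*3)*0 + (-3)² = 15*0 + 9 = 0 + 9 = 9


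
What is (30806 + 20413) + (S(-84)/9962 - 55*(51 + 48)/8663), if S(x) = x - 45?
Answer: 4420185621897/86300806 ≈ 51218.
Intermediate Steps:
S(x) = -45 + x
(30806 + 20413) + (S(-84)/9962 - 55*(51 + 48)/8663) = (30806 + 20413) + ((-45 - 84)/9962 - 55*(51 + 48)/8663) = 51219 + (-129*1/9962 - 55*99*(1/8663)) = 51219 + (-129/9962 - 5445*1/8663) = 51219 + (-129/9962 - 5445/8663) = 51219 - 55360617/86300806 = 4420185621897/86300806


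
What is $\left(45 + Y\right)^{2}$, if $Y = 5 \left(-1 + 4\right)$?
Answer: $3600$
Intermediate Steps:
$Y = 15$ ($Y = 5 \cdot 3 = 15$)
$\left(45 + Y\right)^{2} = \left(45 + 15\right)^{2} = 60^{2} = 3600$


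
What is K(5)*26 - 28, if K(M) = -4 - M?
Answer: -262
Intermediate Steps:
K(5)*26 - 28 = (-4 - 1*5)*26 - 28 = (-4 - 5)*26 - 28 = -9*26 - 28 = -234 - 28 = -262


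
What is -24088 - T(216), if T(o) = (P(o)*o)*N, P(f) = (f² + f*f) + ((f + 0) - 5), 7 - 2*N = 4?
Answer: -30325540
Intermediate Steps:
N = 3/2 (N = 7/2 - ½*4 = 7/2 - 2 = 3/2 ≈ 1.5000)
P(f) = -5 + f + 2*f² (P(f) = (f² + f²) + (f - 5) = 2*f² + (-5 + f) = -5 + f + 2*f²)
T(o) = 3*o*(-5 + o + 2*o²)/2 (T(o) = ((-5 + o + 2*o²)*o)*(3/2) = (o*(-5 + o + 2*o²))*(3/2) = 3*o*(-5 + o + 2*o²)/2)
-24088 - T(216) = -24088 - 3*216*(-5 + 216 + 2*216²)/2 = -24088 - 3*216*(-5 + 216 + 2*46656)/2 = -24088 - 3*216*(-5 + 216 + 93312)/2 = -24088 - 3*216*93523/2 = -24088 - 1*30301452 = -24088 - 30301452 = -30325540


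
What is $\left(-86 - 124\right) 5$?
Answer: $-1050$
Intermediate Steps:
$\left(-86 - 124\right) 5 = \left(-210\right) 5 = -1050$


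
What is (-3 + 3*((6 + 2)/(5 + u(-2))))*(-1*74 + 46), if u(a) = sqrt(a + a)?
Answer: -924/29 + 1344*I/29 ≈ -31.862 + 46.345*I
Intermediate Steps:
u(a) = sqrt(2)*sqrt(a) (u(a) = sqrt(2*a) = sqrt(2)*sqrt(a))
(-3 + 3*((6 + 2)/(5 + u(-2))))*(-1*74 + 46) = (-3 + 3*((6 + 2)/(5 + sqrt(2)*sqrt(-2))))*(-1*74 + 46) = (-3 + 3*(8/(5 + sqrt(2)*(I*sqrt(2)))))*(-74 + 46) = (-3 + 3*(8/(5 + 2*I)))*(-28) = (-3 + 3*(8*((5 - 2*I)/29)))*(-28) = (-3 + 3*(8*(5 - 2*I)/29))*(-28) = (-3 + 24*(5 - 2*I)/29)*(-28) = 84 - 672*(5 - 2*I)/29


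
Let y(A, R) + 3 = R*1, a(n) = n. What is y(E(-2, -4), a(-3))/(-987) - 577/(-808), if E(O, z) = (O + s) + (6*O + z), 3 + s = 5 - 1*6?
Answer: 191449/265832 ≈ 0.72019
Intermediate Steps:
s = -4 (s = -3 + (5 - 1*6) = -3 + (5 - 6) = -3 - 1 = -4)
E(O, z) = -4 + z + 7*O (E(O, z) = (O - 4) + (6*O + z) = (-4 + O) + (z + 6*O) = -4 + z + 7*O)
y(A, R) = -3 + R (y(A, R) = -3 + R*1 = -3 + R)
y(E(-2, -4), a(-3))/(-987) - 577/(-808) = (-3 - 3)/(-987) - 577/(-808) = -6*(-1/987) - 577*(-1/808) = 2/329 + 577/808 = 191449/265832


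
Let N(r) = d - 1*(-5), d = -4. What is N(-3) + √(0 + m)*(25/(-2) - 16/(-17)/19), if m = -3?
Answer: 1 - 8043*I*√3/646 ≈ 1.0 - 21.565*I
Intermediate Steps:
N(r) = 1 (N(r) = -4 - 1*(-5) = -4 + 5 = 1)
N(-3) + √(0 + m)*(25/(-2) - 16/(-17)/19) = 1 + √(0 - 3)*(25/(-2) - 16/(-17)/19) = 1 + √(-3)*(25*(-½) - 16*(-1/17)*(1/19)) = 1 + (I*√3)*(-25/2 + (16/17)*(1/19)) = 1 + (I*√3)*(-25/2 + 16/323) = 1 + (I*√3)*(-8043/646) = 1 - 8043*I*√3/646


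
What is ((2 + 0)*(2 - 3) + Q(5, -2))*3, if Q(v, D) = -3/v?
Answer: -39/5 ≈ -7.8000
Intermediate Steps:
((2 + 0)*(2 - 3) + Q(5, -2))*3 = ((2 + 0)*(2 - 3) - 3/5)*3 = (2*(-1) - 3*1/5)*3 = (-2 - 3/5)*3 = -13/5*3 = -39/5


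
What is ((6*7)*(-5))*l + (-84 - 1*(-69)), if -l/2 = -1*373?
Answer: -156675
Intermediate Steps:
l = 746 (l = -(-2)*373 = -2*(-373) = 746)
((6*7)*(-5))*l + (-84 - 1*(-69)) = ((6*7)*(-5))*746 + (-84 - 1*(-69)) = (42*(-5))*746 + (-84 + 69) = -210*746 - 15 = -156660 - 15 = -156675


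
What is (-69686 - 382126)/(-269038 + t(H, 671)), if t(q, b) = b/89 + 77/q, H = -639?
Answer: 12847500126/7650019091 ≈ 1.6794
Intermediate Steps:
t(q, b) = 77/q + b/89 (t(q, b) = b*(1/89) + 77/q = b/89 + 77/q = 77/q + b/89)
(-69686 - 382126)/(-269038 + t(H, 671)) = (-69686 - 382126)/(-269038 + (77/(-639) + (1/89)*671)) = -451812/(-269038 + (77*(-1/639) + 671/89)) = -451812/(-269038 + (-77/639 + 671/89)) = -451812/(-269038 + 421916/56871) = -451812/(-15300038182/56871) = -451812*(-56871/15300038182) = 12847500126/7650019091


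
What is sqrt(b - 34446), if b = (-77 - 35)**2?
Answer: I*sqrt(21902) ≈ 147.99*I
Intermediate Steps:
b = 12544 (b = (-112)**2 = 12544)
sqrt(b - 34446) = sqrt(12544 - 34446) = sqrt(-21902) = I*sqrt(21902)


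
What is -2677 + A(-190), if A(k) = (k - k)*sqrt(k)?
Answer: -2677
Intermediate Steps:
A(k) = 0 (A(k) = 0*sqrt(k) = 0)
-2677 + A(-190) = -2677 + 0 = -2677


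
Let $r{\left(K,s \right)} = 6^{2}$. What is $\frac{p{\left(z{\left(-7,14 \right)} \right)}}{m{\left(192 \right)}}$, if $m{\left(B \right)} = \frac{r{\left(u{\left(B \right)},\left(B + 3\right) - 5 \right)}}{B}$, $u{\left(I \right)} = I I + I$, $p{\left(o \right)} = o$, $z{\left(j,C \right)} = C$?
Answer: $\frac{224}{3} \approx 74.667$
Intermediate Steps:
$u{\left(I \right)} = I + I^{2}$ ($u{\left(I \right)} = I^{2} + I = I + I^{2}$)
$r{\left(K,s \right)} = 36$
$m{\left(B \right)} = \frac{36}{B}$
$\frac{p{\left(z{\left(-7,14 \right)} \right)}}{m{\left(192 \right)}} = \frac{14}{36 \cdot \frac{1}{192}} = \frac{14}{\frac{3}{16}} = 14 \cdot \frac{16}{3} = \frac{224}{3}$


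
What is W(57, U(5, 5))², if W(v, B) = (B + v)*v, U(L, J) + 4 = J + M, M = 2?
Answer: 11696400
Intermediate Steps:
U(L, J) = -2 + J (U(L, J) = -4 + (J + 2) = -4 + (2 + J) = -2 + J)
W(v, B) = v*(B + v)
W(57, U(5, 5))² = (57*((-2 + 5) + 57))² = (57*(3 + 57))² = (57*60)² = 3420² = 11696400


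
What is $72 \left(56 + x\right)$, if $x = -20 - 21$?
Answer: $1080$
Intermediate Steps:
$x = -41$
$72 \left(56 + x\right) = 72 \left(56 - 41\right) = 72 \cdot 15 = 1080$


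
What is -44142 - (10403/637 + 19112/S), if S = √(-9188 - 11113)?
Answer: -28128857/637 + 19112*I*√20301/20301 ≈ -44158.0 + 134.14*I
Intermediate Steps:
S = I*√20301 (S = √(-20301) = I*√20301 ≈ 142.48*I)
-44142 - (10403/637 + 19112/S) = -44142 - (10403/637 + 19112/((I*√20301))) = -44142 - (10403*(1/637) + 19112*(-I*√20301/20301)) = -44142 - (10403/637 - 19112*I*√20301/20301) = -44142 + (-10403/637 + 19112*I*√20301/20301) = -28128857/637 + 19112*I*√20301/20301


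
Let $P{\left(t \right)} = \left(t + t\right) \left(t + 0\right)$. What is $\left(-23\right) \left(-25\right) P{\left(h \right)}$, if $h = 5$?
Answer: $28750$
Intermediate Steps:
$P{\left(t \right)} = 2 t^{2}$ ($P{\left(t \right)} = 2 t t = 2 t^{2}$)
$\left(-23\right) \left(-25\right) P{\left(h \right)} = \left(-23\right) \left(-25\right) 2 \cdot 5^{2} = 575 \cdot 2 \cdot 25 = 575 \cdot 50 = 28750$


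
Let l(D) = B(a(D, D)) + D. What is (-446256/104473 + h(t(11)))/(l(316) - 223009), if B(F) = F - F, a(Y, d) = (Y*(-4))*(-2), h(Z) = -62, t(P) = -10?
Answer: 6923582/23265405789 ≈ 0.00029759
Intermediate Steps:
a(Y, d) = 8*Y (a(Y, d) = -4*Y*(-2) = 8*Y)
B(F) = 0
l(D) = D (l(D) = 0 + D = D)
(-446256/104473 + h(t(11)))/(l(316) - 223009) = (-446256/104473 - 62)/(316 - 223009) = (-446256*1/104473 - 62)/(-222693) = (-446256/104473 - 62)*(-1/222693) = -6923582/104473*(-1/222693) = 6923582/23265405789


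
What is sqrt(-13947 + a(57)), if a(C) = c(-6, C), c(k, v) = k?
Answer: I*sqrt(13953) ≈ 118.12*I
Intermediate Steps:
a(C) = -6
sqrt(-13947 + a(57)) = sqrt(-13947 - 6) = sqrt(-13953) = I*sqrt(13953)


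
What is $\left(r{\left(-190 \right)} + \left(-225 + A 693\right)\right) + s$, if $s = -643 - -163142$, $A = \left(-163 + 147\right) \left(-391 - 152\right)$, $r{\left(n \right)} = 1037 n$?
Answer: $5986028$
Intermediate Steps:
$A = 8688$ ($A = \left(-16\right) \left(-543\right) = 8688$)
$s = 162499$ ($s = -643 + 163142 = 162499$)
$\left(r{\left(-190 \right)} + \left(-225 + A 693\right)\right) + s = \left(1037 \left(-190\right) + \left(-225 + 8688 \cdot 693\right)\right) + 162499 = \left(-197030 + \left(-225 + 6020784\right)\right) + 162499 = \left(-197030 + 6020559\right) + 162499 = 5823529 + 162499 = 5986028$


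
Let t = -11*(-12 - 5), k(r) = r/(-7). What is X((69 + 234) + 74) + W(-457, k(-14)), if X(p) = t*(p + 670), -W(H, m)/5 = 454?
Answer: 193519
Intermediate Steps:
k(r) = -r/7 (k(r) = r*(-1/7) = -r/7)
W(H, m) = -2270 (W(H, m) = -5*454 = -2270)
t = 187 (t = -11*(-17) = 187)
X(p) = 125290 + 187*p (X(p) = 187*(p + 670) = 187*(670 + p) = 125290 + 187*p)
X((69 + 234) + 74) + W(-457, k(-14)) = (125290 + 187*((69 + 234) + 74)) - 2270 = (125290 + 187*(303 + 74)) - 2270 = (125290 + 187*377) - 2270 = (125290 + 70499) - 2270 = 195789 - 2270 = 193519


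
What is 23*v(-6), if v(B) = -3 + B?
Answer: -207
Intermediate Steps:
23*v(-6) = 23*(-3 - 6) = 23*(-9) = -207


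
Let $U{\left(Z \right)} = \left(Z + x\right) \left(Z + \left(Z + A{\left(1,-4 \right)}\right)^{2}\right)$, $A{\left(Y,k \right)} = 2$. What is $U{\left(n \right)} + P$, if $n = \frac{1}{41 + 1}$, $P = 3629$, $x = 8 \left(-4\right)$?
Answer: $\frac{259105771}{74088} \approx 3497.3$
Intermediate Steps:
$x = -32$
$n = \frac{1}{42} \approx 0.02381$
$U{\left(Z \right)} = \left(-32 + Z\right) \left(Z + \left(2 + Z\right)^{2}\right)$ ($U{\left(Z \right)} = \left(Z - 32\right) \left(Z + \left(Z + 2\right)^{2}\right) = \left(-32 + Z\right) \left(Z + \left(2 + Z\right)^{2}\right)$)
$U{\left(n \right)} + P = \left(-128 + \left(\frac{1}{42}\right)^{3} - \frac{26}{7} - \frac{27}{1764}\right) + 3629 = \left(-128 + \frac{1}{74088} - \frac{26}{7} - \frac{3}{196}\right) + 3629 = - \frac{9759581}{74088} + 3629 = \frac{259105771}{74088}$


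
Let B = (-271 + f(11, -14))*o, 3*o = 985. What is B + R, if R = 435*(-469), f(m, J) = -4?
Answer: -882920/3 ≈ -2.9431e+5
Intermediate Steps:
o = 985/3 (o = (⅓)*985 = 985/3 ≈ 328.33)
R = -204015
B = -270875/3 (B = (-271 - 4)*(985/3) = -275*985/3 = -270875/3 ≈ -90292.)
B + R = -270875/3 - 204015 = -882920/3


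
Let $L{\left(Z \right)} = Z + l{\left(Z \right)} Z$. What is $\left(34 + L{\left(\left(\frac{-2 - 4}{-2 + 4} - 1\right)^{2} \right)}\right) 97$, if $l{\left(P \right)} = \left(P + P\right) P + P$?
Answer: $824306$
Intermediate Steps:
$l{\left(P \right)} = P + 2 P^{2}$ ($l{\left(P \right)} = 2 P P + P = 2 P^{2} + P = P + 2 P^{2}$)
$L{\left(Z \right)} = Z + Z^{2} \left(1 + 2 Z\right)$ ($L{\left(Z \right)} = Z + Z \left(1 + 2 Z\right) Z = Z + Z^{2} \left(1 + 2 Z\right)$)
$\left(34 + L{\left(\left(\frac{-2 - 4}{-2 + 4} - 1\right)^{2} \right)}\right) 97 = \left(34 + \left(\frac{-2 - 4}{-2 + 4} - 1\right)^{2} \left(1 + \left(\frac{-2 - 4}{-2 + 4} - 1\right)^{2} \left(1 + 2 \left(\frac{-2 - 4}{-2 + 4} - 1\right)^{2}\right)\right)\right) 97 = \left(34 + \left(- \frac{6}{2} - 1\right)^{2} \left(1 + \left(- \frac{6}{2} - 1\right)^{2} \left(1 + 2 \left(- \frac{6}{2} - 1\right)^{2}\right)\right)\right) 97 = \left(34 + \left(\left(-6\right) \frac{1}{2} - 1\right)^{2} \left(1 + \left(\left(-6\right) \frac{1}{2} - 1\right)^{2} \left(1 + 2 \left(\left(-6\right) \frac{1}{2} - 1\right)^{2}\right)\right)\right) 97 = \left(34 + \left(-3 - 1\right)^{2} \left(1 + \left(-3 - 1\right)^{2} \left(1 + 2 \left(-3 - 1\right)^{2}\right)\right)\right) 97 = \left(34 + \left(-4\right)^{2} \left(1 + \left(-4\right)^{2} \left(1 + 2 \left(-4\right)^{2}\right)\right)\right) 97 = \left(34 + 16 \left(1 + 16 \left(1 + 2 \cdot 16\right)\right)\right) 97 = \left(34 + 16 \left(1 + 16 \left(1 + 32\right)\right)\right) 97 = \left(34 + 16 \left(1 + 16 \cdot 33\right)\right) 97 = \left(34 + 16 \left(1 + 528\right)\right) 97 = \left(34 + 16 \cdot 529\right) 97 = \left(34 + 8464\right) 97 = 8498 \cdot 97 = 824306$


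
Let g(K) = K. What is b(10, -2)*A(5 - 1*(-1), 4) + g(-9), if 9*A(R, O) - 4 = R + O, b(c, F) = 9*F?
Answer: -37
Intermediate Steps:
A(R, O) = 4/9 + O/9 + R/9 (A(R, O) = 4/9 + (R + O)/9 = 4/9 + (O + R)/9 = 4/9 + (O/9 + R/9) = 4/9 + O/9 + R/9)
b(10, -2)*A(5 - 1*(-1), 4) + g(-9) = (9*(-2))*(4/9 + (⅑)*4 + (5 - 1*(-1))/9) - 9 = -18*(4/9 + 4/9 + (5 + 1)/9) - 9 = -18*(4/9 + 4/9 + (⅑)*6) - 9 = -18*(4/9 + 4/9 + ⅔) - 9 = -18*14/9 - 9 = -28 - 9 = -37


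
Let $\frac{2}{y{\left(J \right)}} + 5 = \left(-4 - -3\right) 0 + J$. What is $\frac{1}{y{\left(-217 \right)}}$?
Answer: $-111$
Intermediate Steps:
$y{\left(J \right)} = \frac{2}{-5 + J}$ ($y{\left(J \right)} = \frac{2}{-5 + \left(\left(-4 - -3\right) 0 + J\right)} = \frac{2}{-5 + \left(\left(-4 + 3\right) 0 + J\right)} = \frac{2}{-5 + \left(\left(-1\right) 0 + J\right)} = \frac{2}{-5 + \left(0 + J\right)} = \frac{2}{-5 + J}$)
$\frac{1}{y{\left(-217 \right)}} = \frac{1}{2 \frac{1}{-5 - 217}} = \frac{1}{2 \frac{1}{-222}} = \frac{1}{2 \left(- \frac{1}{222}\right)} = \frac{1}{- \frac{1}{111}} = -111$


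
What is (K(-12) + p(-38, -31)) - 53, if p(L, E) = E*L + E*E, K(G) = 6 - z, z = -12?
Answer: 2104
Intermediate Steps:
K(G) = 18 (K(G) = 6 - 1*(-12) = 6 + 12 = 18)
p(L, E) = E² + E*L (p(L, E) = E*L + E² = E² + E*L)
(K(-12) + p(-38, -31)) - 53 = (18 - 31*(-31 - 38)) - 53 = (18 - 31*(-69)) - 53 = (18 + 2139) - 53 = 2157 - 53 = 2104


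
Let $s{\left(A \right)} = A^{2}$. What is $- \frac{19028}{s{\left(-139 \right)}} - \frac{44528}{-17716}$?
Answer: $\frac{130806360}{85572709} \approx 1.5286$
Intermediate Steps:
$- \frac{19028}{s{\left(-139 \right)}} - \frac{44528}{-17716} = - \frac{19028}{\left(-139\right)^{2}} - \frac{44528}{-17716} = - \frac{19028}{19321} - - \frac{11132}{4429} = \left(-19028\right) \frac{1}{19321} + \frac{11132}{4429} = - \frac{19028}{19321} + \frac{11132}{4429} = \frac{130806360}{85572709}$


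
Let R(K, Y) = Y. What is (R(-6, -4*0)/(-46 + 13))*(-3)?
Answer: 0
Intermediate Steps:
(R(-6, -4*0)/(-46 + 13))*(-3) = ((-4*0)/(-46 + 13))*(-3) = (0/(-33))*(-3) = -1/33*0*(-3) = 0*(-3) = 0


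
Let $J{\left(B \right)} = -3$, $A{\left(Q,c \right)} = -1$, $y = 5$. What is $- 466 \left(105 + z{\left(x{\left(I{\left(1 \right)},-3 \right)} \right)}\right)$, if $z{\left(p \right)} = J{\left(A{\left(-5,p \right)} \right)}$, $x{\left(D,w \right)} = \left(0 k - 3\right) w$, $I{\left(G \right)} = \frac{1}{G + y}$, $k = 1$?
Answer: $-47532$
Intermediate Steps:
$I{\left(G \right)} = \frac{1}{5 + G}$ ($I{\left(G \right)} = \frac{1}{G + 5} = \frac{1}{5 + G}$)
$x{\left(D,w \right)} = - 3 w$ ($x{\left(D,w \right)} = \left(0 \cdot 1 - 3\right) w = \left(0 - 3\right) w = - 3 w$)
$z{\left(p \right)} = -3$
$- 466 \left(105 + z{\left(x{\left(I{\left(1 \right)},-3 \right)} \right)}\right) = - 466 \left(105 - 3\right) = \left(-466\right) 102 = -47532$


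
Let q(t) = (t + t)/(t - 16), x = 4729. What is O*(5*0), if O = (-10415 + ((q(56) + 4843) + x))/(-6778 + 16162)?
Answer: 0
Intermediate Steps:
q(t) = 2*t/(-16 + t) (q(t) = (2*t)/(-16 + t) = 2*t/(-16 + t))
O = -4201/46920 (O = (-10415 + ((2*56/(-16 + 56) + 4843) + 4729))/(-6778 + 16162) = (-10415 + ((2*56/40 + 4843) + 4729))/9384 = (-10415 + ((2*56*(1/40) + 4843) + 4729))*(1/9384) = (-10415 + ((14/5 + 4843) + 4729))*(1/9384) = (-10415 + (24229/5 + 4729))*(1/9384) = (-10415 + 47874/5)*(1/9384) = -4201/5*1/9384 = -4201/46920 ≈ -0.089535)
O*(5*0) = -4201*0/9384 = -4201/46920*0 = 0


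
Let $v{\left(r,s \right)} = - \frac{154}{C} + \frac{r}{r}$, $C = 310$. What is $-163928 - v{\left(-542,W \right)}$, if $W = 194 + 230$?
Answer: $- \frac{25408918}{155} \approx -1.6393 \cdot 10^{5}$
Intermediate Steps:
$W = 424$
$v{\left(r,s \right)} = \frac{78}{155}$ ($v{\left(r,s \right)} = - \frac{154}{310} + \frac{r}{r} = \left(-154\right) \frac{1}{310} + 1 = - \frac{77}{155} + 1 = \frac{78}{155}$)
$-163928 - v{\left(-542,W \right)} = -163928 - \frac{78}{155} = - \frac{25408918}{155}$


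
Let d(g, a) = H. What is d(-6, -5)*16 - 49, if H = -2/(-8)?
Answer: -45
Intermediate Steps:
H = 1/4 (H = -2*(-1/8) = 1/4 ≈ 0.25000)
d(g, a) = 1/4
d(-6, -5)*16 - 49 = (1/4)*16 - 49 = 4 - 49 = -45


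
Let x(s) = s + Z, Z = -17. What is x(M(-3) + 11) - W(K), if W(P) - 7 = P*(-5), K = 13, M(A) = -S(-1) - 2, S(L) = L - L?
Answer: 50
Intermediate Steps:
S(L) = 0
M(A) = -2 (M(A) = -1*0 - 2 = 0 - 2 = -2)
W(P) = 7 - 5*P (W(P) = 7 + P*(-5) = 7 - 5*P)
x(s) = -17 + s (x(s) = s - 17 = -17 + s)
x(M(-3) + 11) - W(K) = (-17 + (-2 + 11)) - (7 - 5*13) = (-17 + 9) - (7 - 65) = -8 - 1*(-58) = -8 + 58 = 50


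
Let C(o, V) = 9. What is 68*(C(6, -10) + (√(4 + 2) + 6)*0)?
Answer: 612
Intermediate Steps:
68*(C(6, -10) + (√(4 + 2) + 6)*0) = 68*(9 + (√(4 + 2) + 6)*0) = 68*(9 + (√6 + 6)*0) = 68*(9 + (6 + √6)*0) = 68*(9 + 0) = 68*9 = 612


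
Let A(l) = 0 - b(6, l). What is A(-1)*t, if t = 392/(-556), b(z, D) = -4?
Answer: -392/139 ≈ -2.8201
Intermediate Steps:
A(l) = 4 (A(l) = 0 - 1*(-4) = 0 + 4 = 4)
t = -98/139 (t = 392*(-1/556) = -98/139 ≈ -0.70504)
A(-1)*t = 4*(-98/139) = -392/139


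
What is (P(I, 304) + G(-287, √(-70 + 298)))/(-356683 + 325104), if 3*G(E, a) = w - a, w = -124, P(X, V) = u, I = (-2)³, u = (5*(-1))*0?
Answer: 124/94737 + 2*√57/94737 ≈ 0.0014683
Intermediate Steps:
u = 0 (u = -5*0 = 0)
I = -8
P(X, V) = 0
G(E, a) = -124/3 - a/3 (G(E, a) = (-124 - a)/3 = -124/3 - a/3)
(P(I, 304) + G(-287, √(-70 + 298)))/(-356683 + 325104) = (0 + (-124/3 - √(-70 + 298)/3))/(-356683 + 325104) = (0 + (-124/3 - 2*√57/3))/(-31579) = (0 + (-124/3 - 2*√57/3))*(-1/31579) = (-124/3 - 2*√57/3)*(-1/31579) = 124/94737 + 2*√57/94737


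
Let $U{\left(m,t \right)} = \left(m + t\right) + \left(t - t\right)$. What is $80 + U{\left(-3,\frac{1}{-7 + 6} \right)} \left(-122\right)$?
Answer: $568$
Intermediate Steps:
$U{\left(m,t \right)} = m + t$ ($U{\left(m,t \right)} = \left(m + t\right) + 0 = m + t$)
$80 + U{\left(-3,\frac{1}{-7 + 6} \right)} \left(-122\right) = 80 + \left(-3 + \frac{1}{-7 + 6}\right) \left(-122\right) = 80 + \left(-3 + \frac{1}{-1}\right) \left(-122\right) = 80 + \left(-3 - 1\right) \left(-122\right) = 80 - -488 = 80 + 488 = 568$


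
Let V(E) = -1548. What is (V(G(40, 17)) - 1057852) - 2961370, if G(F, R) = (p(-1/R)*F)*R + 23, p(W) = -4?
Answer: -4020770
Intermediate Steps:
G(F, R) = 23 - 4*F*R (G(F, R) = (-4*F)*R + 23 = -4*F*R + 23 = 23 - 4*F*R)
(V(G(40, 17)) - 1057852) - 2961370 = (-1548 - 1057852) - 2961370 = -1059400 - 2961370 = -4020770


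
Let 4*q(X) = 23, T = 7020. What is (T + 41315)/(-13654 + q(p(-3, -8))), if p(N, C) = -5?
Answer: -27620/7799 ≈ -3.5415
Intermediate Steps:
q(X) = 23/4 (q(X) = (¼)*23 = 23/4)
(T + 41315)/(-13654 + q(p(-3, -8))) = (7020 + 41315)/(-13654 + 23/4) = 48335/(-54593/4) = 48335*(-4/54593) = -27620/7799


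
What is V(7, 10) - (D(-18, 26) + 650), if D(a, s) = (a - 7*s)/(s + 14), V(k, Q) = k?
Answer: -638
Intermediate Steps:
D(a, s) = (a - 7*s)/(14 + s)
V(7, 10) - (D(-18, 26) + 650) = 7 - ((-18 - 7*26)/(14 + 26) + 650) = 7 - ((-18 - 182)/40 + 650) = 7 - ((1/40)*(-200) + 650) = 7 - (-5 + 650) = 7 - 1*645 = 7 - 645 = -638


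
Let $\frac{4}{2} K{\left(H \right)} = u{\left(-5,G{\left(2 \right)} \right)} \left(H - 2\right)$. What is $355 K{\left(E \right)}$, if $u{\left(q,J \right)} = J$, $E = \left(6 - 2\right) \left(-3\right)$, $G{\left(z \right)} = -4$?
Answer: $9940$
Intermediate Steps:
$E = -12$ ($E = 4 \left(-3\right) = -12$)
$K{\left(H \right)} = 4 - 2 H$ ($K{\left(H \right)} = \frac{\left(-4\right) \left(H - 2\right)}{2} = \frac{\left(-4\right) \left(-2 + H\right)}{2} = \frac{8 - 4 H}{2} = 4 - 2 H$)
$355 K{\left(E \right)} = 355 \left(4 - -24\right) = 355 \left(4 + 24\right) = 355 \cdot 28 = 9940$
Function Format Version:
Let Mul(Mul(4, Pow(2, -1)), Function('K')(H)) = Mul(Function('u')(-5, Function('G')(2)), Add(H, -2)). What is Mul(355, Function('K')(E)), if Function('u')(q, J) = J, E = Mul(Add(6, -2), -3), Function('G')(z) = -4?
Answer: 9940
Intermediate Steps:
E = -12 (E = Mul(4, -3) = -12)
Function('K')(H) = Add(4, Mul(-2, H)) (Function('K')(H) = Mul(Rational(1, 2), Mul(-4, Add(H, -2))) = Mul(Rational(1, 2), Mul(-4, Add(-2, H))) = Mul(Rational(1, 2), Add(8, Mul(-4, H))) = Add(4, Mul(-2, H)))
Mul(355, Function('K')(E)) = Mul(355, Add(4, Mul(-2, -12))) = Mul(355, Add(4, 24)) = Mul(355, 28) = 9940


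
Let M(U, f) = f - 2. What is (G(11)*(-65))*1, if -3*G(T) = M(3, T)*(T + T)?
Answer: 4290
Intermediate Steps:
M(U, f) = -2 + f
G(T) = -2*T*(-2 + T)/3 (G(T) = -(-2 + T)*(T + T)/3 = -(-2 + T)*2*T/3 = -2*T*(-2 + T)/3)
(G(11)*(-65))*1 = (((⅔)*11*(2 - 1*11))*(-65))*1 = (((⅔)*11*(2 - 11))*(-65))*1 = (((⅔)*11*(-9))*(-65))*1 = -66*(-65)*1 = 4290*1 = 4290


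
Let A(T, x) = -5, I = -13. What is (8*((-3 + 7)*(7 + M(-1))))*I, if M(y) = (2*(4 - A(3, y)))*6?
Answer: -47840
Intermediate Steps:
M(y) = 108 (M(y) = (2*(4 - 1*(-5)))*6 = (2*(4 + 5))*6 = (2*9)*6 = 18*6 = 108)
(8*((-3 + 7)*(7 + M(-1))))*I = (8*((-3 + 7)*(7 + 108)))*(-13) = (8*(4*115))*(-13) = (8*460)*(-13) = 3680*(-13) = -47840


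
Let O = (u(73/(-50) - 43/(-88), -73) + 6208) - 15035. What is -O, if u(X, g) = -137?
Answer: 8964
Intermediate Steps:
O = -8964 (O = (-137 + 6208) - 15035 = 6071 - 15035 = -8964)
-O = -1*(-8964) = 8964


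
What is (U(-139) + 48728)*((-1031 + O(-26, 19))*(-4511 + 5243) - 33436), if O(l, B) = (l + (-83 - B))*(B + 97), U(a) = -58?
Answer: -567339570880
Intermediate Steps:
O(l, B) = (97 + B)*(-83 + l - B) (O(l, B) = (-83 + l - B)*(97 + B) = (97 + B)*(-83 + l - B))
(U(-139) + 48728)*((-1031 + O(-26, 19))*(-4511 + 5243) - 33436) = (-58 + 48728)*((-1031 + (-8051 - 1*19² - 180*19 + 97*(-26) + 19*(-26)))*(-4511 + 5243) - 33436) = 48670*((-1031 + (-8051 - 1*361 - 3420 - 2522 - 494))*732 - 33436) = 48670*((-1031 + (-8051 - 361 - 3420 - 2522 - 494))*732 - 33436) = 48670*((-1031 - 14848)*732 - 33436) = 48670*(-15879*732 - 33436) = 48670*(-11623428 - 33436) = 48670*(-11656864) = -567339570880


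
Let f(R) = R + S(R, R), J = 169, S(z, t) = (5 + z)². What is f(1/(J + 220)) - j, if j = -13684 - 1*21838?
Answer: 5379011867/151321 ≈ 35547.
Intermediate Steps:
j = -35522 (j = -13684 - 21838 = -35522)
f(R) = R + (5 + R)²
f(1/(J + 220)) - j = (1/(169 + 220) + (5 + 1/(169 + 220))²) - 1*(-35522) = (1/389 + (5 + 1/389)²) + 35522 = (1/389 + (1946/389)²) + 35522 = (1/389 + 3786916/151321) + 35522 = 3787305/151321 + 35522 = 5379011867/151321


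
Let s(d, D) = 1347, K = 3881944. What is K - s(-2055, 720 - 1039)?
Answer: 3880597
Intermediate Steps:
K - s(-2055, 720 - 1039) = 3881944 - 1*1347 = 3881944 - 1347 = 3880597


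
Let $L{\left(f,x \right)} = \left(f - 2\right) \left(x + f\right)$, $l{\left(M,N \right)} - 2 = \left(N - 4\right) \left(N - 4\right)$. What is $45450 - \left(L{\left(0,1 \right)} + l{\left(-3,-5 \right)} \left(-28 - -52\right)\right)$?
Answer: $43460$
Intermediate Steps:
$l{\left(M,N \right)} = 2 + \left(-4 + N\right)^{2}$ ($l{\left(M,N \right)} = 2 + \left(N - 4\right) \left(N - 4\right) = 2 + \left(-4 + N\right) \left(-4 + N\right) = 2 + \left(-4 + N\right)^{2}$)
$L{\left(f,x \right)} = \left(-2 + f\right) \left(f + x\right)$
$45450 - \left(L{\left(0,1 \right)} + l{\left(-3,-5 \right)} \left(-28 - -52\right)\right) = 45450 - \left(\left(0^{2} - 0 - 2 + 0 \cdot 1\right) + \left(2 + \left(-4 - 5\right)^{2}\right) \left(-28 - -52\right)\right) = 45450 - \left(\left(0 + 0 - 2 + 0\right) + \left(2 + \left(-9\right)^{2}\right) \left(-28 + 52\right)\right) = 45450 - \left(-2 + \left(2 + 81\right) 24\right) = 45450 - \left(-2 + 83 \cdot 24\right) = 45450 - \left(-2 + 1992\right) = 45450 - 1990 = 43460$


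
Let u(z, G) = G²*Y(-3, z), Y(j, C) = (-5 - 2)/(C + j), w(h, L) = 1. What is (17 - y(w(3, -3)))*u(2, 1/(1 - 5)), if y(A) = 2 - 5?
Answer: 35/4 ≈ 8.7500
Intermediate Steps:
Y(j, C) = -7/(C + j)
y(A) = -3
u(z, G) = -7*G²/(-3 + z) (u(z, G) = G²*(-7/(z - 3)) = G²*(-7/(-3 + z)) = -7*G²/(-3 + z))
(17 - y(w(3, -3)))*u(2, 1/(1 - 5)) = (17 - 1*(-3))*(-7*(1/(1 - 5))²/(-3 + 2)) = (17 + 3)*(-7*(1/(-4))²/(-1)) = 20*(-7*(-¼)²*(-1)) = 20*(-7*1/16*(-1)) = 20*(7/16) = 35/4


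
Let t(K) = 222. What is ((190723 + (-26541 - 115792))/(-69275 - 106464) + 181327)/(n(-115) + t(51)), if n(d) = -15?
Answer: 31866177263/36377973 ≈ 875.97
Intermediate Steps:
((190723 + (-26541 - 115792))/(-69275 - 106464) + 181327)/(n(-115) + t(51)) = ((190723 + (-26541 - 115792))/(-69275 - 106464) + 181327)/(-15 + 222) = ((190723 - 142333)/(-175739) + 181327)/207 = (48390*(-1/175739) + 181327)*(1/207) = (-48390/175739 + 181327)*(1/207) = (31866177263/175739)*(1/207) = 31866177263/36377973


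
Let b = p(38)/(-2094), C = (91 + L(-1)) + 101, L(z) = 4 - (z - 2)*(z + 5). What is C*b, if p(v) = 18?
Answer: -624/349 ≈ -1.7880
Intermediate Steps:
L(z) = 4 - (-2 + z)*(5 + z)
C = 208 (C = (91 + (14 - 1*(-1)² - 3*(-1))) + 101 = (91 + (14 - 1*1 + 3)) + 101 = (91 + (14 - 1 + 3)) + 101 = (91 + 16) + 101 = 107 + 101 = 208)
b = -3/349 (b = 18/(-2094) = 18*(-1/2094) = -3/349 ≈ -0.0085960)
C*b = 208*(-3/349) = -624/349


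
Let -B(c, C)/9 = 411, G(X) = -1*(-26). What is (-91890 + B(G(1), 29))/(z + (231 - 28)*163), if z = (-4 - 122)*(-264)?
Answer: -95589/66353 ≈ -1.4406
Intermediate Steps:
G(X) = 26
z = 33264 (z = -126*(-264) = 33264)
B(c, C) = -3699 (B(c, C) = -9*411 = -3699)
(-91890 + B(G(1), 29))/(z + (231 - 28)*163) = (-91890 - 3699)/(33264 + (231 - 28)*163) = -95589/(33264 + 203*163) = -95589/(33264 + 33089) = -95589/66353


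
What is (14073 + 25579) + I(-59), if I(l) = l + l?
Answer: 39534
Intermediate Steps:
I(l) = 2*l
(14073 + 25579) + I(-59) = (14073 + 25579) + 2*(-59) = 39652 - 118 = 39534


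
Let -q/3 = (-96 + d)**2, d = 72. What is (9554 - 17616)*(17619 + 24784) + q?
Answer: -341854714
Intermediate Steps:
q = -1728 (q = -3*(-96 + 72)**2 = -3*(-24)**2 = -3*576 = -1728)
(9554 - 17616)*(17619 + 24784) + q = (9554 - 17616)*(17619 + 24784) - 1728 = -8062*42403 - 1728 = -341852986 - 1728 = -341854714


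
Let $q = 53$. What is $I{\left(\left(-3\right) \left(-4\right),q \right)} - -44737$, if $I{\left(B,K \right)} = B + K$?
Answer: $44802$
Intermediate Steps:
$I{\left(\left(-3\right) \left(-4\right),q \right)} - -44737 = \left(\left(-3\right) \left(-4\right) + 53\right) - -44737 = \left(12 + 53\right) + 44737 = 65 + 44737 = 44802$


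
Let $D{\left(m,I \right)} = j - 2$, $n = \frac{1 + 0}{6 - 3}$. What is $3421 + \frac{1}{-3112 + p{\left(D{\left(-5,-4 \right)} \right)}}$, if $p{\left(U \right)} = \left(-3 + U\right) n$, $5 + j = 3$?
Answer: $\frac{31962400}{9343} \approx 3421.0$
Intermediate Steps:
$j = -2$ ($j = -5 + 3 = -2$)
$n = \frac{1}{3}$ ($n = 1 \cdot \frac{1}{3} = \frac{1}{3} \approx 0.33333$)
$D{\left(m,I \right)} = -4$ ($D{\left(m,I \right)} = -2 - 2 = -4$)
$p{\left(U \right)} = -1 + \frac{U}{3}$ ($p{\left(U \right)} = \left(-3 + U\right) \frac{1}{3} = -1 + \frac{U}{3}$)
$3421 + \frac{1}{-3112 + p{\left(D{\left(-5,-4 \right)} \right)}} = 3421 + \frac{1}{-3112 + \left(-1 + \frac{1}{3} \left(-4\right)\right)} = 3421 + \frac{1}{-3112 - \frac{7}{3}} = 3421 + \frac{1}{- \frac{9343}{3}} = 3421 - \frac{3}{9343} = \frac{31962400}{9343}$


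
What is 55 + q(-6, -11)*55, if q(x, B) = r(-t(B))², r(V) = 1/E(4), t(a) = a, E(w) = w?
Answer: 935/16 ≈ 58.438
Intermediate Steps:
r(V) = ¼ (r(V) = 1/4 = ¼)
q(x, B) = 1/16 (q(x, B) = (¼)² = 1/16)
55 + q(-6, -11)*55 = 55 + (1/16)*55 = 55 + 55/16 = 935/16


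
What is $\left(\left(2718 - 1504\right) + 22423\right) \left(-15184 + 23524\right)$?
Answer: $197132580$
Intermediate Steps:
$\left(\left(2718 - 1504\right) + 22423\right) \left(-15184 + 23524\right) = \left(\left(2718 - 1504\right) + 22423\right) 8340 = \left(1214 + 22423\right) 8340 = 23637 \cdot 8340 = 197132580$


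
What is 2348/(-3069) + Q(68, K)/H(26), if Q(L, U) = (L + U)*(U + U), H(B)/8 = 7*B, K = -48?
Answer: -581948/279279 ≈ -2.0838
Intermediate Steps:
H(B) = 56*B (H(B) = 8*(7*B) = 56*B)
Q(L, U) = 2*U*(L + U) (Q(L, U) = (L + U)*(2*U) = 2*U*(L + U))
2348/(-3069) + Q(68, K)/H(26) = 2348/(-3069) + (2*(-48)*(68 - 48))/((56*26)) = 2348*(-1/3069) + (2*(-48)*20)/1456 = -2348/3069 - 1920*1/1456 = -2348/3069 - 120/91 = -581948/279279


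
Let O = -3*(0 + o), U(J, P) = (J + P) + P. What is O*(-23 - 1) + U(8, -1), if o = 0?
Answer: 6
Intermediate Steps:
U(J, P) = J + 2*P
O = 0 (O = -3*(0 + 0) = -3*0 = 0)
O*(-23 - 1) + U(8, -1) = 0*(-23 - 1) + (8 + 2*(-1)) = 0*(-24) + (8 - 2) = 0 + 6 = 6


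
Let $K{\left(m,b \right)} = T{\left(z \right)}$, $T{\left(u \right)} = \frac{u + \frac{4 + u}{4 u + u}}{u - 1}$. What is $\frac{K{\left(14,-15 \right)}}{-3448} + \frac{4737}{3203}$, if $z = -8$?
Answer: $\frac{1469732803}{993954960} \approx 1.4787$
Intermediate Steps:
$T{\left(u \right)} = \frac{u + \frac{4 + u}{5 u}}{-1 + u}$
$K{\left(m,b \right)} = \frac{79}{90}$ ($K{\left(m,b \right)} = \frac{4 - 8 + 5 \left(-8\right)^{2}}{5 \left(-8\right) \left(-1 - 8\right)} = \frac{1}{5} \left(- \frac{1}{8}\right) \frac{1}{-9} \left(4 - 8 + 5 \cdot 64\right) = \frac{1}{5} \left(- \frac{1}{8}\right) \left(- \frac{1}{9}\right) \left(4 - 8 + 320\right) = \frac{1}{5} \left(- \frac{1}{8}\right) \left(- \frac{1}{9}\right) 316 = \frac{79}{90}$)
$\frac{K{\left(14,-15 \right)}}{-3448} + \frac{4737}{3203} = \frac{79}{90 \left(-3448\right)} + \frac{4737}{3203} = \frac{79}{90} \left(- \frac{1}{3448}\right) + 4737 \cdot \frac{1}{3203} = - \frac{79}{310320} + \frac{4737}{3203} = \frac{1469732803}{993954960}$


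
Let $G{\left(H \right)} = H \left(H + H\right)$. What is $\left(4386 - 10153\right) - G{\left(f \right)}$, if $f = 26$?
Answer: $-7119$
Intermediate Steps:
$G{\left(H \right)} = 2 H^{2}$ ($G{\left(H \right)} = H 2 H = 2 H^{2}$)
$\left(4386 - 10153\right) - G{\left(f \right)} = \left(4386 - 10153\right) - 2 \cdot 26^{2} = -5767 - 2 \cdot 676 = -5767 - 1352 = -7119$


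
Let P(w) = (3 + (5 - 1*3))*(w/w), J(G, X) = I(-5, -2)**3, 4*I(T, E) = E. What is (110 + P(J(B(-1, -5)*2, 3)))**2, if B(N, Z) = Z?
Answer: 13225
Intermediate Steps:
I(T, E) = E/4
J(G, X) = -1/8 (J(G, X) = ((1/4)*(-2))**3 = (-1/2)**3 = -1/8)
P(w) = 5 (P(w) = (3 + (5 - 3))*1 = (3 + 2)*1 = 5*1 = 5)
(110 + P(J(B(-1, -5)*2, 3)))**2 = (110 + 5)**2 = 115**2 = 13225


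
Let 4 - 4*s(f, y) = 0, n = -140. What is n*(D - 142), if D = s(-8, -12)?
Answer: 19740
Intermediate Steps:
s(f, y) = 1 (s(f, y) = 1 - 1/4*0 = 1 + 0 = 1)
D = 1
n*(D - 142) = -140*(1 - 142) = -140*(-141) = 19740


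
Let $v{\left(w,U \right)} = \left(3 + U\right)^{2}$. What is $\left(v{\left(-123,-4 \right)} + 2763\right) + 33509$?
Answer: $36273$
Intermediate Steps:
$\left(v{\left(-123,-4 \right)} + 2763\right) + 33509 = \left(\left(3 - 4\right)^{2} + 2763\right) + 33509 = \left(\left(-1\right)^{2} + 2763\right) + 33509 = \left(1 + 2763\right) + 33509 = 2764 + 33509 = 36273$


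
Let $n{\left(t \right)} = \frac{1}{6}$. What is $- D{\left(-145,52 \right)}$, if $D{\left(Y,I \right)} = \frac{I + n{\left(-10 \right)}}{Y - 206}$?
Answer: $\frac{313}{2106} \approx 0.14862$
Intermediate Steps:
$n{\left(t \right)} = \frac{1}{6}$
$D{\left(Y,I \right)} = \frac{\frac{1}{6} + I}{-206 + Y}$ ($D{\left(Y,I \right)} = \frac{I + \frac{1}{6}}{Y - 206} = \frac{\frac{1}{6} + I}{-206 + Y}$)
$- D{\left(-145,52 \right)} = - \frac{\frac{1}{6} + 52}{-206 - 145} = - \frac{313}{\left(-351\right) 6} = - \frac{\left(-1\right) 313}{351 \cdot 6} = \left(-1\right) \left(- \frac{313}{2106}\right) = \frac{313}{2106}$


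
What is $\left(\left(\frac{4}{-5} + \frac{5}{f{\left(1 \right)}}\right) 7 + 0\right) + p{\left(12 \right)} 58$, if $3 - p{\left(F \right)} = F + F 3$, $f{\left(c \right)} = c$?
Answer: $- \frac{12903}{5} \approx -2580.6$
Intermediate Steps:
$p{\left(F \right)} = 3 - 4 F$ ($p{\left(F \right)} = 3 - \left(F + F 3\right) = 3 - \left(F + 3 F\right) = 3 - 4 F$)
$\left(\left(\frac{4}{-5} + \frac{5}{f{\left(1 \right)}}\right) 7 + 0\right) + p{\left(12 \right)} 58 = \left(\left(\frac{4}{-5} + \frac{5}{1}\right) 7 + 0\right) + \left(3 - 48\right) 58 = \left(\left(4 \left(- \frac{1}{5}\right) + 5 \cdot 1\right) 7 + 0\right) + \left(3 - 48\right) 58 = \left(\left(- \frac{4}{5} + 5\right) 7 + 0\right) - 2610 = \left(\frac{21}{5} \cdot 7 + 0\right) - 2610 = \left(\frac{147}{5} + 0\right) - 2610 = \frac{147}{5} - 2610 = - \frac{12903}{5}$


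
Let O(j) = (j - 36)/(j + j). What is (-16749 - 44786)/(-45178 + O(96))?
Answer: 984560/722843 ≈ 1.3621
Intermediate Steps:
O(j) = (-36 + j)/(2*j) (O(j) = (-36 + j)/((2*j)) = (-36 + j)*(1/(2*j)) = (-36 + j)/(2*j))
(-16749 - 44786)/(-45178 + O(96)) = (-16749 - 44786)/(-45178 + (1/2)*(-36 + 96)/96) = -61535/(-45178 + (1/2)*(1/96)*60) = -61535/(-45178 + 5/16) = -61535/(-722843/16) = -61535*(-16/722843) = 984560/722843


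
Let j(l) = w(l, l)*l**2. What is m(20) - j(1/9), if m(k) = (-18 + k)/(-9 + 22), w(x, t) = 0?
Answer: 2/13 ≈ 0.15385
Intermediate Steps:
m(k) = -18/13 + k/13 (m(k) = (-18 + k)/13 = (-18 + k)*(1/13) = -18/13 + k/13)
j(l) = 0 (j(l) = 0*l**2 = 0)
m(20) - j(1/9) = (-18/13 + (1/13)*20) - 1*0 = (-18/13 + 20/13) + 0 = 2/13 + 0 = 2/13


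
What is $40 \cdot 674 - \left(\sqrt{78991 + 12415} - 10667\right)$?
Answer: $37627 - \sqrt{91406} \approx 37325.0$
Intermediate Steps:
$40 \cdot 674 - \left(\sqrt{78991 + 12415} - 10667\right) = 26960 - \left(\sqrt{91406} - 10667\right) = 26960 - \left(-10667 + \sqrt{91406}\right) = 26960 + \left(10667 - \sqrt{91406}\right) = 37627 - \sqrt{91406}$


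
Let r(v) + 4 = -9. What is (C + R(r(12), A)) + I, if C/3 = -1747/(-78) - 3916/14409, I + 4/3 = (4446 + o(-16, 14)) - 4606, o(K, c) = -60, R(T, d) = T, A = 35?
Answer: -6991351/41626 ≈ -167.96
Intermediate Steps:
r(v) = -13 (r(v) = -4 - 9 = -13)
I = -664/3 (I = -4/3 + ((4446 - 60) - 4606) = -4/3 + (4386 - 4606) = -4/3 - 220 = -664/3 ≈ -221.33)
C = 8289025/124878 (C = 3*(-1747/(-78) - 3916/14409) = 3*(-1747*(-1/78) - 3916*1/14409) = 3*(1747/78 - 3916/14409) = 3*(8289025/374634) = 8289025/124878 ≈ 66.377)
(C + R(r(12), A)) + I = (8289025/124878 - 13) - 664/3 = 6665611/124878 - 664/3 = -6991351/41626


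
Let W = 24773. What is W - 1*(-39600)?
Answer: 64373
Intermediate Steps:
W - 1*(-39600) = 24773 - 1*(-39600) = 24773 + 39600 = 64373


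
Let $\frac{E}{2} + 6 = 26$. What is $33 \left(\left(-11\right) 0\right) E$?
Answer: $0$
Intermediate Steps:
$E = 40$ ($E = -12 + 2 \cdot 26 = -12 + 52 = 40$)
$33 \left(\left(-11\right) 0\right) E = 33 \left(\left(-11\right) 0\right) 40 = 33 \cdot 0 \cdot 40 = 0 \cdot 40 = 0$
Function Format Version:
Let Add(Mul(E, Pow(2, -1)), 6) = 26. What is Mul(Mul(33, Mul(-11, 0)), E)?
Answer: 0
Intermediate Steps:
E = 40 (E = Add(-12, Mul(2, 26)) = Add(-12, 52) = 40)
Mul(Mul(33, Mul(-11, 0)), E) = Mul(Mul(33, Mul(-11, 0)), 40) = Mul(Mul(33, 0), 40) = Mul(0, 40) = 0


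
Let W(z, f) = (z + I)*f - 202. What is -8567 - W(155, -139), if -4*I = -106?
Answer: 33727/2 ≈ 16864.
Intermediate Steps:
I = 53/2 (I = -¼*(-106) = 53/2 ≈ 26.500)
W(z, f) = -202 + f*(53/2 + z) (W(z, f) = (z + 53/2)*f - 202 = (53/2 + z)*f - 202 = f*(53/2 + z) - 202 = -202 + f*(53/2 + z))
-8567 - W(155, -139) = -8567 - (-202 + (53/2)*(-139) - 139*155) = -8567 - (-202 - 7367/2 - 21545) = -8567 - 1*(-50861/2) = -8567 + 50861/2 = 33727/2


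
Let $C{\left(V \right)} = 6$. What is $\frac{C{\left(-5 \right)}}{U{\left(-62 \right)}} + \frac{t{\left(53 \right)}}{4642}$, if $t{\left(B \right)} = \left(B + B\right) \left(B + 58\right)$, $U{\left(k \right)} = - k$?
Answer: $\frac{189336}{71951} \approx 2.6315$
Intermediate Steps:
$t{\left(B \right)} = 2 B \left(58 + B\right)$
$\frac{C{\left(-5 \right)}}{U{\left(-62 \right)}} + \frac{t{\left(53 \right)}}{4642} = \frac{6}{\left(-1\right) \left(-62\right)} + \frac{2 \cdot 53 \left(58 + 53\right)}{4642} = \frac{6}{62} + 2 \cdot 53 \cdot 111 \cdot \frac{1}{4642} = 6 \cdot \frac{1}{62} + 11766 \cdot \frac{1}{4642} = \frac{3}{31} + \frac{5883}{2321} = \frac{189336}{71951}$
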